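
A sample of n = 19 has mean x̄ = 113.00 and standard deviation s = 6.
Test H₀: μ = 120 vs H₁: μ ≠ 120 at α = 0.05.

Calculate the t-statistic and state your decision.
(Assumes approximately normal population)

Answer: t = -5.0854, reject H₀

Derivation:
df = n - 1 = 18
SE = s/√n = 6/√19 = 1.3765
t = (x̄ - μ₀)/SE = (113.00 - 120)/1.3765 = -5.0854
Critical value: t_{0.025,18} = ±2.101
p-value ≈ 0.0001
Decision: reject H₀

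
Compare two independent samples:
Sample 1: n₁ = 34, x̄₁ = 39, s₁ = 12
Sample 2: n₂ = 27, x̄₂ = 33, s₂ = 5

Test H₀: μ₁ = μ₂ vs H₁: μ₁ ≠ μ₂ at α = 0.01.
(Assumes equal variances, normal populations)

Answer: t = 2.4325, fail to reject H₀

Derivation:
Pooled variance: s²_p = [33×12² + 26×5²]/(59) = 91.5593
s_p = 9.5687
SE = s_p×√(1/n₁ + 1/n₂) = 9.5687×√(1/34 + 1/27) = 2.4666
t = (x̄₁ - x̄₂)/SE = (39 - 33)/2.4666 = 2.4325
df = 59, t-critical = ±2.662
Decision: fail to reject H₀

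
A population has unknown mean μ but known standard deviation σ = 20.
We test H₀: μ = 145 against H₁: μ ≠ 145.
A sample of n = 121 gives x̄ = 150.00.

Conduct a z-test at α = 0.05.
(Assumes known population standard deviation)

Standard error: SE = σ/√n = 20/√121 = 1.8182
z-statistic: z = (x̄ - μ₀)/SE = (150.00 - 145)/1.8182 = 2.7500
Critical value: ±1.960
p-value = 0.0060
Decision: reject H₀

Answer: z = 2.7500, reject H₀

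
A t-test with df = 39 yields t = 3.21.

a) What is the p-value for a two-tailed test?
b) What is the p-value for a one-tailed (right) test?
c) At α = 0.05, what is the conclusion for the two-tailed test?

Answer: a) 0.0027, b) 0.0013, c) reject H₀

Derivation:
Using t-distribution with df = 39:
a) Two-tailed: p = 2×P(T > 3.21) = 0.0027
b) One-tailed: p = P(T > 3.21) = 0.0013
c) 0.0027 < 0.05, reject H₀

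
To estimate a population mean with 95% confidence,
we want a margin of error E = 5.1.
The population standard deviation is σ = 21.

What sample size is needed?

Answer: n = 66

Derivation:
z_0.025 = 1.960
n = (z×σ/E)² = (1.960×21/5.1)²
n = 65.1344
Round up: n = 66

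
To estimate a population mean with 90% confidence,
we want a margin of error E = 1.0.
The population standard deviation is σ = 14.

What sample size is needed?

Answer: n = 531

Derivation:
z_0.05 = 1.645
n = (z×σ/E)² = (1.645×14/1.0)²
n = 530.3809
Round up: n = 531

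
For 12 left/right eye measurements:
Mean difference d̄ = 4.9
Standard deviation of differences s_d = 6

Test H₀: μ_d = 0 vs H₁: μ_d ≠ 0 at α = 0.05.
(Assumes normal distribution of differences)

Answer: t = 2.8289, reject H₀

Derivation:
df = n - 1 = 11
SE = s_d/√n = 6/√12 = 1.7321
t = d̄/SE = 4.9/1.7321 = 2.8289
Critical value: t_{0.025,11} = ±2.201
p-value ≈ 0.0164
Decision: reject H₀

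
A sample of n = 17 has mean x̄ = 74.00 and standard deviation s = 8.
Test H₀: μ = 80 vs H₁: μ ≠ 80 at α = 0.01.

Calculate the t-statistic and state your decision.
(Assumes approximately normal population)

Answer: t = -3.0923, reject H₀

Derivation:
df = n - 1 = 16
SE = s/√n = 8/√17 = 1.9403
t = (x̄ - μ₀)/SE = (74.00 - 80)/1.9403 = -3.0923
Critical value: t_{0.005,16} = ±2.921
p-value ≈ 0.0070
Decision: reject H₀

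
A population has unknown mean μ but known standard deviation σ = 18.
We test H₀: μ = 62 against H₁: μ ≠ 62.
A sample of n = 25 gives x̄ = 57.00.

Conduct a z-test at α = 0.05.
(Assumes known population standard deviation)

Standard error: SE = σ/√n = 18/√25 = 3.6000
z-statistic: z = (x̄ - μ₀)/SE = (57.00 - 62)/3.6000 = -1.3889
Critical value: ±1.960
p-value = 0.1649
Decision: fail to reject H₀

Answer: z = -1.3889, fail to reject H₀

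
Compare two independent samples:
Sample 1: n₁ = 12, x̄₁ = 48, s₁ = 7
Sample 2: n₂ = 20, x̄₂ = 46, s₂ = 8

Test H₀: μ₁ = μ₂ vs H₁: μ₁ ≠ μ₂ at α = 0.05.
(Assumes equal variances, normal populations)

Answer: t = 0.7161, fail to reject H₀

Derivation:
Pooled variance: s²_p = [11×7² + 19×8²]/(30) = 58.5000
s_p = 7.6485
SE = s_p×√(1/n₁ + 1/n₂) = 7.6485×√(1/12 + 1/20) = 2.7928
t = (x̄₁ - x̄₂)/SE = (48 - 46)/2.7928 = 0.7161
df = 30, t-critical = ±2.042
Decision: fail to reject H₀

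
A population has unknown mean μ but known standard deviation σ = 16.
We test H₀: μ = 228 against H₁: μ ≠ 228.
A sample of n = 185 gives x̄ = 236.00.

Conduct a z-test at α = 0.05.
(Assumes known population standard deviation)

Standard error: SE = σ/√n = 16/√185 = 1.1763
z-statistic: z = (x̄ - μ₀)/SE = (236.00 - 228)/1.1763 = 6.8010
Critical value: ±1.960
p-value < 0.0001
Decision: reject H₀

Answer: z = 6.8010, reject H₀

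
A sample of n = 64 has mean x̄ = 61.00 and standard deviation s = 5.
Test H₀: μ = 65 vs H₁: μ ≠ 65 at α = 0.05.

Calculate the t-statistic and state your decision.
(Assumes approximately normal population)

df = n - 1 = 63
SE = s/√n = 5/√64 = 0.6250
t = (x̄ - μ₀)/SE = (61.00 - 65)/0.6250 = -6.4000
Critical value: t_{0.025,63} = ±1.998
p-value < 0.0001
Decision: reject H₀

Answer: t = -6.4000, reject H₀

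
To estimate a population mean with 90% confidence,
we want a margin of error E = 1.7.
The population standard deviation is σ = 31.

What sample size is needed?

z_0.05 = 1.645
n = (z×σ/E)² = (1.645×31/1.7)²
n = 899.8235
Round up: n = 900

Answer: n = 900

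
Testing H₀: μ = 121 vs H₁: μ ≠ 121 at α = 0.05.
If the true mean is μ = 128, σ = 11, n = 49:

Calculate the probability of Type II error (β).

Answer: β ≈ 0.0063

Derivation:
SE = σ/√n = 11/√49 = 1.5714
Critical values: μ₀ ± z_0.025×SE = 121 ± 1.960×1.5714
Acceptance region: (117.9201, 124.0799)
Under H₁ (μ = 128): z_high = (124.0799 - 128)/1.5714 = -2.4947, z_low = (117.9201 - 128)/1.5714 = -6.4146
β = P(not reject | H₁) = Φ(-2.4947) - Φ(-6.4146) ≈ 0.0063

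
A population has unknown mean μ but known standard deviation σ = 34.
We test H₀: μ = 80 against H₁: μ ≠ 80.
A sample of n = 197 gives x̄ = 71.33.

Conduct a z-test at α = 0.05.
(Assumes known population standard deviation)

Standard error: SE = σ/√n = 34/√197 = 2.4224
z-statistic: z = (x̄ - μ₀)/SE = (71.33 - 80)/2.4224 = -3.5791
Critical value: ±1.960
p-value = 0.0003
Decision: reject H₀

Answer: z = -3.5791, reject H₀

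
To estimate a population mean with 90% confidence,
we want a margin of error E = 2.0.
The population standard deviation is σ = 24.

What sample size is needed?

z_0.05 = 1.645
n = (z×σ/E)² = (1.645×24/2.0)²
n = 389.6676
Round up: n = 390

Answer: n = 390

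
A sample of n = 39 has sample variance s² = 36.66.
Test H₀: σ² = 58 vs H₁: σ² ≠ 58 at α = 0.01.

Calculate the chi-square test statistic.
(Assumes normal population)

df = n - 1 = 38
χ² = (n-1)s²/σ₀² = 38×36.66/58 = 24.0186
Critical values: χ²_{0.995,38} = 19.289, χ²_{0.005,38} = 64.181
Rejection region: χ² < 19.289 or χ² > 64.181
Decision: fail to reject H₀

Answer: χ² = 24.0186, fail to reject H₀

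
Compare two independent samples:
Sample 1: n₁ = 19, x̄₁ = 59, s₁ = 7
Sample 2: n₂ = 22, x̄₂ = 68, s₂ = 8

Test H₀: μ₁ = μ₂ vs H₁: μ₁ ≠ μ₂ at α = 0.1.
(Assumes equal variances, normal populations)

Answer: t = -3.8037, reject H₀

Derivation:
Pooled variance: s²_p = [18×7² + 21×8²]/(39) = 57.0769
s_p = 7.5549
SE = s_p×√(1/n₁ + 1/n₂) = 7.5549×√(1/19 + 1/22) = 2.3661
t = (x̄₁ - x̄₂)/SE = (59 - 68)/2.3661 = -3.8037
df = 39, t-critical = ±1.685
Decision: reject H₀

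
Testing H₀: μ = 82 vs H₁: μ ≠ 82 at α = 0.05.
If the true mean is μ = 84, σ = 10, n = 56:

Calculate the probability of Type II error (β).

SE = σ/√n = 10/√56 = 1.3363
Critical values: μ₀ ± z_0.025×SE = 82 ± 1.960×1.3363
Acceptance region: (79.3809, 84.6191)
Under H₁ (μ = 84): z_high = (84.6191 - 84)/1.3363 = 0.4633, z_low = (79.3809 - 84)/1.3363 = -3.4566
β = P(not reject | H₁) = Φ(0.4633) - Φ(-3.4566) ≈ 0.6782

Answer: β ≈ 0.6782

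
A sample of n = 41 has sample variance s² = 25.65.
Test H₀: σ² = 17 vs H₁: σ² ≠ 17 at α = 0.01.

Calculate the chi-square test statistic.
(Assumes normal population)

Answer: χ² = 60.3529, fail to reject H₀

Derivation:
df = n - 1 = 40
χ² = (n-1)s²/σ₀² = 40×25.65/17 = 60.3529
Critical values: χ²_{0.995,40} = 20.707, χ²_{0.005,40} = 66.766
Rejection region: χ² < 20.707 or χ² > 66.766
Decision: fail to reject H₀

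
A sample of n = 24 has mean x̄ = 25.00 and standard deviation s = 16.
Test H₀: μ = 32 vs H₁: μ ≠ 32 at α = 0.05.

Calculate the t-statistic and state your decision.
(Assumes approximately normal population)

df = n - 1 = 23
SE = s/√n = 16/√24 = 3.2660
t = (x̄ - μ₀)/SE = (25.00 - 32)/3.2660 = -2.1433
Critical value: t_{0.025,23} = ±2.069
p-value ≈ 0.0429
Decision: reject H₀

Answer: t = -2.1433, reject H₀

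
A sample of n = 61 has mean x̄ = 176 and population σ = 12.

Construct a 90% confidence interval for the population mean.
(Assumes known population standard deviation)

Answer: (173.4726, 178.5274)

Derivation:
Confidence level: 90%, α = 0.1
z_0.05 = 1.645
SE = σ/√n = 12/√61 = 1.5364
Margin of error = 1.645 × 1.5364 = 2.5274
CI: x̄ ± margin = 176 ± 2.5274
CI: (173.4726, 178.5274)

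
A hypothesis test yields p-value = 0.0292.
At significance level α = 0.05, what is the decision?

Compare p-value to α:
0.0292 < 0.05
Decision: reject H₀

Answer: reject H₀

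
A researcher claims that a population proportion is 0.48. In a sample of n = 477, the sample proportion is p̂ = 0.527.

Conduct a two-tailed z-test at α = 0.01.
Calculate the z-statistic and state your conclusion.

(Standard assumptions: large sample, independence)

Answer: z = 2.0546, fail to reject H₀

Derivation:
H₀: p = 0.48, H₁: p ≠ 0.48
Standard error: SE = √(p₀(1-p₀)/n) = √(0.48×0.52/477) = 0.022875
z-statistic: z = (p̂ - p₀)/SE = (0.527 - 0.48)/0.022875 = 2.0546
Critical value: z_0.005 = ±2.576
p-value = 0.0399
Decision: fail to reject H₀ at α = 0.01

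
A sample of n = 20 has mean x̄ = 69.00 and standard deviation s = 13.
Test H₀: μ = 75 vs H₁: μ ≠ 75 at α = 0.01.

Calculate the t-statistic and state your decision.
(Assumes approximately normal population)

Answer: t = -2.0641, fail to reject H₀

Derivation:
df = n - 1 = 19
SE = s/√n = 13/√20 = 2.9069
t = (x̄ - μ₀)/SE = (69.00 - 75)/2.9069 = -2.0641
Critical value: t_{0.005,19} = ±2.861
p-value ≈ 0.0529
Decision: fail to reject H₀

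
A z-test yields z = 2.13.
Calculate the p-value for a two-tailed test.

Answer: p-value ≈ 0.0332

Derivation:
For z = 2.13:
p = 2×P(Z > |2.13|) = 2×(1 - Φ(2.13)) = 0.0332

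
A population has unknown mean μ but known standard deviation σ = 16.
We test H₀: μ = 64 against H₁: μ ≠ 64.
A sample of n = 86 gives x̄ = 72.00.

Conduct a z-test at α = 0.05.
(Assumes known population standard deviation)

Answer: z = 4.6369, reject H₀

Derivation:
Standard error: SE = σ/√n = 16/√86 = 1.7253
z-statistic: z = (x̄ - μ₀)/SE = (72.00 - 64)/1.7253 = 4.6369
Critical value: ±1.960
p-value < 0.0001
Decision: reject H₀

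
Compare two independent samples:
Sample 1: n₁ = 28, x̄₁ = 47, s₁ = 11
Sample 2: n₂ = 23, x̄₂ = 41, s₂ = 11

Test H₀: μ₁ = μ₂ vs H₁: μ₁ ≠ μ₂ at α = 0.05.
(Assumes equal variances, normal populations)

Pooled variance: s²_p = [27×11² + 22×11²]/(49) = 121.0000
s_p = 11.0000
SE = s_p×√(1/n₁ + 1/n₂) = 11.0000×√(1/28 + 1/23) = 3.0955
t = (x̄₁ - x̄₂)/SE = (47 - 41)/3.0955 = 1.9383
df = 49, t-critical = ±2.010
Decision: fail to reject H₀

Answer: t = 1.9383, fail to reject H₀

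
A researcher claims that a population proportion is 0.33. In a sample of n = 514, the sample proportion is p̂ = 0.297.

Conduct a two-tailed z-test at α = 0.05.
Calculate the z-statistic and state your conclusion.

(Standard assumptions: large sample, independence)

Answer: z = -1.5911, fail to reject H₀

Derivation:
H₀: p = 0.33, H₁: p ≠ 0.33
Standard error: SE = √(p₀(1-p₀)/n) = √(0.33×0.67/514) = 0.020740
z-statistic: z = (p̂ - p₀)/SE = (0.297 - 0.33)/0.020740 = -1.5911
Critical value: z_0.025 = ±1.960
p-value = 0.1116
Decision: fail to reject H₀ at α = 0.05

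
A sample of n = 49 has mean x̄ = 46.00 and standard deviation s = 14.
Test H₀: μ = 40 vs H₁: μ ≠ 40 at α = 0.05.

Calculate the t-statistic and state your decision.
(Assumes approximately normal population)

df = n - 1 = 48
SE = s/√n = 14/√49 = 2.0000
t = (x̄ - μ₀)/SE = (46.00 - 40)/2.0000 = 3.0000
Critical value: t_{0.025,48} = ±2.011
p-value ≈ 0.0043
Decision: reject H₀

Answer: t = 3.0000, reject H₀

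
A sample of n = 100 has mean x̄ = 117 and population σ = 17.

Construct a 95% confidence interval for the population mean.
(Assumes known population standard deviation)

Answer: (113.6680, 120.3320)

Derivation:
Confidence level: 95%, α = 0.05
z_0.025 = 1.960
SE = σ/√n = 17/√100 = 1.7000
Margin of error = 1.960 × 1.7000 = 3.3320
CI: x̄ ± margin = 117 ± 3.3320
CI: (113.6680, 120.3320)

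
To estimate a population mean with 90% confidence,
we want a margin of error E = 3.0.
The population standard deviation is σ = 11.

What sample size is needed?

Answer: n = 37

Derivation:
z_0.05 = 1.645
n = (z×σ/E)² = (1.645×11/3.0)²
n = 36.3810
Round up: n = 37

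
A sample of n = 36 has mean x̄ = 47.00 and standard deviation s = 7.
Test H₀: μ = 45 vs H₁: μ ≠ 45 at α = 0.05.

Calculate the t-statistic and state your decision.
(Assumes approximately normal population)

Answer: t = 1.7142, fail to reject H₀

Derivation:
df = n - 1 = 35
SE = s/√n = 7/√36 = 1.1667
t = (x̄ - μ₀)/SE = (47.00 - 45)/1.1667 = 1.7142
Critical value: t_{0.025,35} = ±2.030
p-value ≈ 0.0953
Decision: fail to reject H₀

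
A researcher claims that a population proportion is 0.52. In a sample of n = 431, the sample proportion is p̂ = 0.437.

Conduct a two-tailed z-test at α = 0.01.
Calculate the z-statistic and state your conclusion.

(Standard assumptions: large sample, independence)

Answer: z = -3.4490, reject H₀

Derivation:
H₀: p = 0.52, H₁: p ≠ 0.52
Standard error: SE = √(p₀(1-p₀)/n) = √(0.52×0.48/431) = 0.024065
z-statistic: z = (p̂ - p₀)/SE = (0.437 - 0.52)/0.024065 = -3.4490
Critical value: z_0.005 = ±2.576
p-value = 0.0006
Decision: reject H₀ at α = 0.01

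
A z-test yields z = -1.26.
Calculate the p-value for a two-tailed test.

For z = -1.26:
p = 2×P(Z > |-1.26|) = 2×(1 - Φ(1.26)) = 0.2077

Answer: p-value ≈ 0.2077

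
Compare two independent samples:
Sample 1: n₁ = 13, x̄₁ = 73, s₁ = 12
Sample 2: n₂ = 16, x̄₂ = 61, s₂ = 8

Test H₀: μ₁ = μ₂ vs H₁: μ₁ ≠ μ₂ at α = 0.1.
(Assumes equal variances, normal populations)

Pooled variance: s²_p = [12×12² + 15×8²]/(27) = 99.5556
s_p = 9.9778
SE = s_p×√(1/n₁ + 1/n₂) = 9.9778×√(1/13 + 1/16) = 3.7257
t = (x̄₁ - x̄₂)/SE = (73 - 61)/3.7257 = 3.2209
df = 27, t-critical = ±1.703
Decision: reject H₀

Answer: t = 3.2209, reject H₀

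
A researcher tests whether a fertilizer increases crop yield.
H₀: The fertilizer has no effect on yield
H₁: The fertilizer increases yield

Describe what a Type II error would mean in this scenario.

Type I error (α): Rejecting H₀ when H₀ is true
Type II error (β): Failing to reject H₀ when H₁ is true

Answer: Failing to recommend an effective fertilizer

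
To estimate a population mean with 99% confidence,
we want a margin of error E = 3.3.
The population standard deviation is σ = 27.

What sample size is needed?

z_0.005 = 2.576
n = (z×σ/E)² = (2.576×27/3.3)²
n = 444.2131
Round up: n = 445

Answer: n = 445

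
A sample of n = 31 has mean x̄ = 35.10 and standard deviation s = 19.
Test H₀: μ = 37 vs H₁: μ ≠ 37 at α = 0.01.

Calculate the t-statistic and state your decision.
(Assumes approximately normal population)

Answer: t = -0.5568, fail to reject H₀

Derivation:
df = n - 1 = 30
SE = s/√n = 19/√31 = 3.4125
t = (x̄ - μ₀)/SE = (35.10 - 37)/3.4125 = -0.5568
Critical value: t_{0.005,30} = ±2.750
p-value ≈ 0.5818
Decision: fail to reject H₀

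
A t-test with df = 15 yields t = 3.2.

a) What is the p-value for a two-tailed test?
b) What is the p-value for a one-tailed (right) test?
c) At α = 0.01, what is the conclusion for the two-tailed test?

Answer: a) 0.0060, b) 0.0030, c) reject H₀

Derivation:
Using t-distribution with df = 15:
a) Two-tailed: p = 2×P(T > 3.2) = 0.0060
b) One-tailed: p = P(T > 3.2) = 0.0030
c) 0.0060 < 0.01, reject H₀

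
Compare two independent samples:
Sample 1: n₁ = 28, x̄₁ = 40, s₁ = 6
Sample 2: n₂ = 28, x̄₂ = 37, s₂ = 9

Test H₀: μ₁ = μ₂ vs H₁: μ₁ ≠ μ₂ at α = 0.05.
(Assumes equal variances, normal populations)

Answer: t = 1.4676, fail to reject H₀

Derivation:
Pooled variance: s²_p = [27×6² + 27×9²]/(54) = 58.5000
s_p = 7.6485
SE = s_p×√(1/n₁ + 1/n₂) = 7.6485×√(1/28 + 1/28) = 2.0441
t = (x̄₁ - x̄₂)/SE = (40 - 37)/2.0441 = 1.4676
df = 54, t-critical = ±2.005
Decision: fail to reject H₀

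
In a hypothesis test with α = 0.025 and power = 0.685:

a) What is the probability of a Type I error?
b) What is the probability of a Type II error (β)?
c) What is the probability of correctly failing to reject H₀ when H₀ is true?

Answer: a) 0.025, b) 0.315, c) 0.975

Derivation:
a) Type I error probability = α = 0.025
b) Power = P(reject H₀ | H₁ true) = 1 - β = 0.685, so Type II error probability = β = 1 - Power = 0.315
c) P(fail to reject H₀ | H₀ true) = 1 - α = 0.975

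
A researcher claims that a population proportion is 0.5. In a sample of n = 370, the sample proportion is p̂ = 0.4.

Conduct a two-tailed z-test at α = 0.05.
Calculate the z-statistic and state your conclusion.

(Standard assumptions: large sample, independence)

Answer: z = -3.8470, reject H₀

Derivation:
H₀: p = 0.5, H₁: p ≠ 0.5
Standard error: SE = √(p₀(1-p₀)/n) = √(0.5×0.5/370) = 0.025994
z-statistic: z = (p̂ - p₀)/SE = (0.4 - 0.5)/0.025994 = -3.8470
Critical value: z_0.025 = ±1.960
p-value = 0.0001
Decision: reject H₀ at α = 0.05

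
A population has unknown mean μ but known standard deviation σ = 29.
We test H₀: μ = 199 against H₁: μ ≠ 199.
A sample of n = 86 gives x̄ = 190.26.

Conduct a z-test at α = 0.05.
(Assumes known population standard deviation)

Standard error: SE = σ/√n = 29/√86 = 3.1272
z-statistic: z = (x̄ - μ₀)/SE = (190.26 - 199)/3.1272 = -2.7948
Critical value: ±1.960
p-value = 0.0052
Decision: reject H₀

Answer: z = -2.7948, reject H₀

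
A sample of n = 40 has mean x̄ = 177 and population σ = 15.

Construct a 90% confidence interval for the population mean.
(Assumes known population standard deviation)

Answer: (173.0986, 180.9014)

Derivation:
Confidence level: 90%, α = 0.1
z_0.05 = 1.645
SE = σ/√n = 15/√40 = 2.3717
Margin of error = 1.645 × 2.3717 = 3.9014
CI: x̄ ± margin = 177 ± 3.9014
CI: (173.0986, 180.9014)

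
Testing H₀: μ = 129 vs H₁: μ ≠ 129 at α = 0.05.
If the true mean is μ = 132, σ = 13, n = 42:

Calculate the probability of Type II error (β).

SE = σ/√n = 13/√42 = 2.0059
Critical values: μ₀ ± z_0.025×SE = 129 ± 1.960×2.0059
Acceptance region: (125.0684, 132.9316)
Under H₁ (μ = 132): z_high = (132.9316 - 132)/2.0059 = 0.4644, z_low = (125.0684 - 132)/2.0059 = -3.4556
β = P(not reject | H₁) = Φ(0.4644) - Φ(-3.4556) ≈ 0.6785

Answer: β ≈ 0.6785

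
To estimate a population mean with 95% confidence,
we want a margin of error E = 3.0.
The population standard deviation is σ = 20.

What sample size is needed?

Answer: n = 171

Derivation:
z_0.025 = 1.960
n = (z×σ/E)² = (1.960×20/3.0)²
n = 170.7378
Round up: n = 171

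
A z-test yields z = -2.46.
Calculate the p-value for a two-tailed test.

For z = -2.46:
p = 2×P(Z > |-2.46|) = 2×(1 - Φ(2.46)) = 0.0139

Answer: p-value ≈ 0.0139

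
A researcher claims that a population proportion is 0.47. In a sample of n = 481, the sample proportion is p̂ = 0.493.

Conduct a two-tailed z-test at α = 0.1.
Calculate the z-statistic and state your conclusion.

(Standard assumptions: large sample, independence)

Answer: z = 1.0107, fail to reject H₀

Derivation:
H₀: p = 0.47, H₁: p ≠ 0.47
Standard error: SE = √(p₀(1-p₀)/n) = √(0.47×0.53/481) = 0.022757
z-statistic: z = (p̂ - p₀)/SE = (0.493 - 0.47)/0.022757 = 1.0107
Critical value: z_0.05 = ±1.645
p-value = 0.3122
Decision: fail to reject H₀ at α = 0.1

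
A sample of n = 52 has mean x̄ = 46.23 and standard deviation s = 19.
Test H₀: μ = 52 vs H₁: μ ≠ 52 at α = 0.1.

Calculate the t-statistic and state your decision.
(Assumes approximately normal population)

df = n - 1 = 51
SE = s/√n = 19/√52 = 2.6348
t = (x̄ - μ₀)/SE = (46.23 - 52)/2.6348 = -2.1899
Critical value: t_{0.05,51} = ±1.675
p-value ≈ 0.0331
Decision: reject H₀

Answer: t = -2.1899, reject H₀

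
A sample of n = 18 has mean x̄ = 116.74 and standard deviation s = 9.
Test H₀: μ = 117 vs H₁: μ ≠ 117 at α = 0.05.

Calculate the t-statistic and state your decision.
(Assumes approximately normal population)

df = n - 1 = 17
SE = s/√n = 9/√18 = 2.1213
t = (x̄ - μ₀)/SE = (116.74 - 117)/2.1213 = -0.1226
Critical value: t_{0.025,17} = ±2.110
p-value ≈ 0.9039
Decision: fail to reject H₀

Answer: t = -0.1226, fail to reject H₀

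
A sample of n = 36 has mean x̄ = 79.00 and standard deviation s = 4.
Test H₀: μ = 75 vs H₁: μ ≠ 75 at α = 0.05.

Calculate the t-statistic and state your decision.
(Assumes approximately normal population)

Answer: t = 5.9997, reject H₀

Derivation:
df = n - 1 = 35
SE = s/√n = 4/√36 = 0.6667
t = (x̄ - μ₀)/SE = (79.00 - 75)/0.6667 = 5.9997
Critical value: t_{0.025,35} = ±2.030
p-value < 0.0001
Decision: reject H₀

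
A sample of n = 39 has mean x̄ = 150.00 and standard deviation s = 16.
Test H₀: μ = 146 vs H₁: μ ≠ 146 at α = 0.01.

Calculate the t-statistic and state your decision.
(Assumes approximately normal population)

Answer: t = 1.5612, fail to reject H₀

Derivation:
df = n - 1 = 38
SE = s/√n = 16/√39 = 2.5621
t = (x̄ - μ₀)/SE = (150.00 - 146)/2.5621 = 1.5612
Critical value: t_{0.005,38} = ±2.712
p-value ≈ 0.1268
Decision: fail to reject H₀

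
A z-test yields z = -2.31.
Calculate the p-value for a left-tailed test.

Answer: p-value ≈ 0.0104

Derivation:
For z = -2.31:
p = P(Z < -2.31) = Φ(-2.31) = 0.0104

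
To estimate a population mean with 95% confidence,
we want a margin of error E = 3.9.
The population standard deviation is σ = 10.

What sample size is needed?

z_0.025 = 1.960
n = (z×σ/E)² = (1.960×10/3.9)²
n = 25.2571
Round up: n = 26

Answer: n = 26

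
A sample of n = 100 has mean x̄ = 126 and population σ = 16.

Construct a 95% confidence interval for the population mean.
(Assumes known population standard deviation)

Confidence level: 95%, α = 0.05
z_0.025 = 1.960
SE = σ/√n = 16/√100 = 1.6000
Margin of error = 1.960 × 1.6000 = 3.1360
CI: x̄ ± margin = 126 ± 3.1360
CI: (122.8640, 129.1360)

Answer: (122.8640, 129.1360)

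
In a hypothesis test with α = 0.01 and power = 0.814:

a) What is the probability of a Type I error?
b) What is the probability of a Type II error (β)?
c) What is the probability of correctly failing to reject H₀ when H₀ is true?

Answer: a) 0.01, b) 0.186, c) 0.99

Derivation:
a) Type I error probability = α = 0.01
b) Power = P(reject H₀ | H₁ true) = 1 - β = 0.814, so Type II error probability = β = 1 - Power = 0.186
c) P(fail to reject H₀ | H₀ true) = 1 - α = 0.99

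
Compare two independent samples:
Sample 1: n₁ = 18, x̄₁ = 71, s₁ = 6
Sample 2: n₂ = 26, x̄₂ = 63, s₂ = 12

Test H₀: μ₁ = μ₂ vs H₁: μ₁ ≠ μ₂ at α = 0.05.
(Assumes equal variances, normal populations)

Answer: t = 2.6054, reject H₀

Derivation:
Pooled variance: s²_p = [17×6² + 25×12²]/(42) = 100.2857
s_p = 10.0143
SE = s_p×√(1/n₁ + 1/n₂) = 10.0143×√(1/18 + 1/26) = 3.0706
t = (x̄₁ - x̄₂)/SE = (71 - 63)/3.0706 = 2.6054
df = 42, t-critical = ±2.018
Decision: reject H₀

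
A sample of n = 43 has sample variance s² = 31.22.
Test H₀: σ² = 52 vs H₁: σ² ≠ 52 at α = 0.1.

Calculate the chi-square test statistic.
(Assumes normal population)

Answer: χ² = 25.2162, reject H₀

Derivation:
df = n - 1 = 42
χ² = (n-1)s²/σ₀² = 42×31.22/52 = 25.2162
Critical values: χ²_{0.95,42} = 28.144, χ²_{0.05,42} = 58.124
Rejection region: χ² < 28.144 or χ² > 58.124
Decision: reject H₀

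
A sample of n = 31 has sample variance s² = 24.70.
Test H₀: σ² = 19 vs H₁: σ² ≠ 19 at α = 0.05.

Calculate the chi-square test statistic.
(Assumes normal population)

Answer: χ² = 39.0000, fail to reject H₀

Derivation:
df = n - 1 = 30
χ² = (n-1)s²/σ₀² = 30×24.70/19 = 39.0000
Critical values: χ²_{0.975,30} = 16.791, χ²_{0.025,30} = 46.979
Rejection region: χ² < 16.791 or χ² > 46.979
Decision: fail to reject H₀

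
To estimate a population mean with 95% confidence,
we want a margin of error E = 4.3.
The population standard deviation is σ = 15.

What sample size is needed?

Answer: n = 47

Derivation:
z_0.025 = 1.960
n = (z×σ/E)² = (1.960×15/4.3)²
n = 46.7474
Round up: n = 47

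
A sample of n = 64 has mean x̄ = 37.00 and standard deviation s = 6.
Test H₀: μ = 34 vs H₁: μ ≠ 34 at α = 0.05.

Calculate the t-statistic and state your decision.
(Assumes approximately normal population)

df = n - 1 = 63
SE = s/√n = 6/√64 = 0.7500
t = (x̄ - μ₀)/SE = (37.00 - 34)/0.7500 = 4.0000
Critical value: t_{0.025,63} = ±1.998
p-value ≈ 0.0002
Decision: reject H₀

Answer: t = 4.0000, reject H₀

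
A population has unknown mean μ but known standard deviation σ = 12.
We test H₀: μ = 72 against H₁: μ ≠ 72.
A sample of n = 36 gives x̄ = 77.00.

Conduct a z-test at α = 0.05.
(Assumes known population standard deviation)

Answer: z = 2.5000, reject H₀

Derivation:
Standard error: SE = σ/√n = 12/√36 = 2.0000
z-statistic: z = (x̄ - μ₀)/SE = (77.00 - 72)/2.0000 = 2.5000
Critical value: ±1.960
p-value = 0.0124
Decision: reject H₀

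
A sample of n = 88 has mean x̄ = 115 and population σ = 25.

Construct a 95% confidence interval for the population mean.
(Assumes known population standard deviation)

Answer: (109.7766, 120.2234)

Derivation:
Confidence level: 95%, α = 0.05
z_0.025 = 1.960
SE = σ/√n = 25/√88 = 2.6650
Margin of error = 1.960 × 2.6650 = 5.2234
CI: x̄ ± margin = 115 ± 5.2234
CI: (109.7766, 120.2234)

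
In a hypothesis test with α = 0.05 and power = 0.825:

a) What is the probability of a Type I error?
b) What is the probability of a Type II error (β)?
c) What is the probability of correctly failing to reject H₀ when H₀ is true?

a) Type I error probability = α = 0.05
b) Power = P(reject H₀ | H₁ true) = 1 - β = 0.825, so Type II error probability = β = 1 - Power = 0.175
c) P(fail to reject H₀ | H₀ true) = 1 - α = 0.95

Answer: a) 0.05, b) 0.175, c) 0.95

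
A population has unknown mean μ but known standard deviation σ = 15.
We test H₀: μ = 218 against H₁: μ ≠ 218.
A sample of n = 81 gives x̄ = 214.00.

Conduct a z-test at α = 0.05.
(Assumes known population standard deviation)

Answer: z = -2.4000, reject H₀

Derivation:
Standard error: SE = σ/√n = 15/√81 = 1.6667
z-statistic: z = (x̄ - μ₀)/SE = (214.00 - 218)/1.6667 = -2.4000
Critical value: ±1.960
p-value = 0.0164
Decision: reject H₀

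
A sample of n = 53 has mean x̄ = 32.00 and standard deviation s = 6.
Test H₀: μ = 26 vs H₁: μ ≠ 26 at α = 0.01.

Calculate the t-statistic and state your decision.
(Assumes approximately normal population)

df = n - 1 = 52
SE = s/√n = 6/√53 = 0.8242
t = (x̄ - μ₀)/SE = (32.00 - 26)/0.8242 = 7.2798
Critical value: t_{0.005,52} = ±2.674
p-value < 0.0001
Decision: reject H₀

Answer: t = 7.2798, reject H₀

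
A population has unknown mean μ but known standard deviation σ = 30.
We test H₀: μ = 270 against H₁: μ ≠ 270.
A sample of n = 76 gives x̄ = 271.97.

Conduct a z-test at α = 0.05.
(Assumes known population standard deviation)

Answer: z = 0.5725, fail to reject H₀

Derivation:
Standard error: SE = σ/√n = 30/√76 = 3.4412
z-statistic: z = (x̄ - μ₀)/SE = (271.97 - 270)/3.4412 = 0.5725
Critical value: ±1.960
p-value = 0.5670
Decision: fail to reject H₀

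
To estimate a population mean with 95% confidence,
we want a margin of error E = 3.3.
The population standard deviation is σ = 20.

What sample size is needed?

z_0.025 = 1.960
n = (z×σ/E)² = (1.960×20/3.3)²
n = 141.1056
Round up: n = 142

Answer: n = 142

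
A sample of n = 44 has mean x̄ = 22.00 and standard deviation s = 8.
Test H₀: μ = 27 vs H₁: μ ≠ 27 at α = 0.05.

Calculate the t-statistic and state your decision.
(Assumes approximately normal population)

df = n - 1 = 43
SE = s/√n = 8/√44 = 1.2060
t = (x̄ - μ₀)/SE = (22.00 - 27)/1.2060 = -4.1459
Critical value: t_{0.025,43} = ±2.017
p-value ≈ 0.0002
Decision: reject H₀

Answer: t = -4.1459, reject H₀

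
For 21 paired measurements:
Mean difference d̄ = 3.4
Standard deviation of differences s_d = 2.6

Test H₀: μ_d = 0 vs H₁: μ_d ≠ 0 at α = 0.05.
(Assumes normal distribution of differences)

Answer: t = 5.9922, reject H₀

Derivation:
df = n - 1 = 20
SE = s_d/√n = 2.6/√21 = 0.5674
t = d̄/SE = 3.4/0.5674 = 5.9922
Critical value: t_{0.025,20} = ±2.086
p-value < 0.0001
Decision: reject H₀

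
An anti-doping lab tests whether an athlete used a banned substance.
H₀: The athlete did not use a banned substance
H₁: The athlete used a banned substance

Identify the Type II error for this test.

Answer: Failing to detect doping in an athlete who used a banned substance

Derivation:
Type I error: rejecting H₀ when it is actually true (false positive).
Type II error: failing to reject H₀ when H₁ is actually true (false negative).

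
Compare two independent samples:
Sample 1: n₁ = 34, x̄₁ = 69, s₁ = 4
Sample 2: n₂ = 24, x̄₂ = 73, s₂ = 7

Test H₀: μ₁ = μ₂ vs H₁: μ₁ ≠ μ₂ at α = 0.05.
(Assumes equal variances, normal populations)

Pooled variance: s²_p = [33×4² + 23×7²]/(56) = 29.5536
s_p = 5.4363
SE = s_p×√(1/n₁ + 1/n₂) = 5.4363×√(1/34 + 1/24) = 1.4493
t = (x̄₁ - x̄₂)/SE = (69 - 73)/1.4493 = -2.7600
df = 56, t-critical = ±2.003
Decision: reject H₀

Answer: t = -2.7600, reject H₀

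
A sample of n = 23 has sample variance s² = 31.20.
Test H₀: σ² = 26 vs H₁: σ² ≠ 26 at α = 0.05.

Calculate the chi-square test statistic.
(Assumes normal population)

df = n - 1 = 22
χ² = (n-1)s²/σ₀² = 22×31.20/26 = 26.4000
Critical values: χ²_{0.975,22} = 10.982, χ²_{0.025,22} = 36.781
Rejection region: χ² < 10.982 or χ² > 36.781
Decision: fail to reject H₀

Answer: χ² = 26.4000, fail to reject H₀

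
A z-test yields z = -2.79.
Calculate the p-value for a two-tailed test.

For z = -2.79:
p = 2×P(Z > |-2.79|) = 2×(1 - Φ(2.79)) = 0.0053

Answer: p-value ≈ 0.0053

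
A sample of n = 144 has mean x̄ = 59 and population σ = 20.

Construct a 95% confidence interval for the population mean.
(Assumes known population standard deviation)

Answer: (55.7333, 62.2667)

Derivation:
Confidence level: 95%, α = 0.05
z_0.025 = 1.960
SE = σ/√n = 20/√144 = 1.6667
Margin of error = 1.960 × 1.6667 = 3.2667
CI: x̄ ± margin = 59 ± 3.2667
CI: (55.7333, 62.2667)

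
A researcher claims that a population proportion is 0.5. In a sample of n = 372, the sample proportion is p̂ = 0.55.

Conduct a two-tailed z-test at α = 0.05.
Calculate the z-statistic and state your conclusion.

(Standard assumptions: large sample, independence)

Answer: z = 1.9287, fail to reject H₀

Derivation:
H₀: p = 0.5, H₁: p ≠ 0.5
Standard error: SE = √(p₀(1-p₀)/n) = √(0.5×0.5/372) = 0.025924
z-statistic: z = (p̂ - p₀)/SE = (0.55 - 0.5)/0.025924 = 1.9287
Critical value: z_0.025 = ±1.960
p-value = 0.0538
Decision: fail to reject H₀ at α = 0.05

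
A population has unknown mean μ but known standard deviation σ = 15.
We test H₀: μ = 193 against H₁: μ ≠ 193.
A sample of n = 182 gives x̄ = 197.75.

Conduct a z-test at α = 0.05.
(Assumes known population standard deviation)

Answer: z = 4.2720, reject H₀

Derivation:
Standard error: SE = σ/√n = 15/√182 = 1.1119
z-statistic: z = (x̄ - μ₀)/SE = (197.75 - 193)/1.1119 = 4.2720
Critical value: ±1.960
p-value < 0.0001
Decision: reject H₀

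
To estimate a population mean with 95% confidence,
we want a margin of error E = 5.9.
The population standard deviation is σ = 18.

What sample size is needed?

Answer: n = 36

Derivation:
z_0.025 = 1.960
n = (z×σ/E)² = (1.960×18/5.9)²
n = 35.7563
Round up: n = 36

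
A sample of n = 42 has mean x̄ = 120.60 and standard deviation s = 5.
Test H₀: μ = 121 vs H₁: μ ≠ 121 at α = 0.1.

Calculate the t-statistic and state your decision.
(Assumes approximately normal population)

df = n - 1 = 41
SE = s/√n = 5/√42 = 0.7715
t = (x̄ - μ₀)/SE = (120.60 - 121)/0.7715 = -0.5185
Critical value: t_{0.05,41} = ±1.683
p-value ≈ 0.6069
Decision: fail to reject H₀

Answer: t = -0.5185, fail to reject H₀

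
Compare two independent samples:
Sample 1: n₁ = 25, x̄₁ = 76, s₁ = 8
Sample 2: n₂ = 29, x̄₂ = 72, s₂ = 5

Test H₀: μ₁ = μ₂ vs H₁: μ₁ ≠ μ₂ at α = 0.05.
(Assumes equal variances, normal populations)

Answer: t = 2.2351, reject H₀

Derivation:
Pooled variance: s²_p = [24×8² + 28×5²]/(52) = 43.0000
s_p = 6.5574
SE = s_p×√(1/n₁ + 1/n₂) = 6.5574×√(1/25 + 1/29) = 1.7896
t = (x̄₁ - x̄₂)/SE = (76 - 72)/1.7896 = 2.2351
df = 52, t-critical = ±2.007
Decision: reject H₀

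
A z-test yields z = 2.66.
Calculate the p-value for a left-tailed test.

For z = 2.66:
p = P(Z < 2.66) = Φ(2.66) = 0.9961

Answer: p-value ≈ 0.9961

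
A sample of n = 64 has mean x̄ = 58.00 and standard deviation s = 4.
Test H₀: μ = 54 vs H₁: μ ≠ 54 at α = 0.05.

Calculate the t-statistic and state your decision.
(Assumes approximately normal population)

df = n - 1 = 63
SE = s/√n = 4/√64 = 0.5000
t = (x̄ - μ₀)/SE = (58.00 - 54)/0.5000 = 8.0000
Critical value: t_{0.025,63} = ±1.998
p-value < 0.0001
Decision: reject H₀

Answer: t = 8.0000, reject H₀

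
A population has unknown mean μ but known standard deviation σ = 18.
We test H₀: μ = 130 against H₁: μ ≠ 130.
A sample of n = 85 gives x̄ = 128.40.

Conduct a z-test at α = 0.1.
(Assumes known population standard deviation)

Answer: z = -0.8195, fail to reject H₀

Derivation:
Standard error: SE = σ/√n = 18/√85 = 1.9524
z-statistic: z = (x̄ - μ₀)/SE = (128.40 - 130)/1.9524 = -0.8195
Critical value: ±1.645
p-value = 0.4125
Decision: fail to reject H₀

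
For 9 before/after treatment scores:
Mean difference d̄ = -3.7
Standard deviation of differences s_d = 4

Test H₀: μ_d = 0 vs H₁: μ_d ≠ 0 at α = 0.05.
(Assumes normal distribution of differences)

df = n - 1 = 8
SE = s_d/√n = 4/√9 = 1.3333
t = d̄/SE = -3.7/1.3333 = -2.7751
Critical value: t_{0.025,8} = ±2.306
p-value ≈ 0.0241
Decision: reject H₀

Answer: t = -2.7751, reject H₀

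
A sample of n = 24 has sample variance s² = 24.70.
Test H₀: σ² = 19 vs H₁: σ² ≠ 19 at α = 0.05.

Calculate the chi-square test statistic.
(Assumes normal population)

df = n - 1 = 23
χ² = (n-1)s²/σ₀² = 23×24.70/19 = 29.9000
Critical values: χ²_{0.975,23} = 11.689, χ²_{0.025,23} = 38.076
Rejection region: χ² < 11.689 or χ² > 38.076
Decision: fail to reject H₀

Answer: χ² = 29.9000, fail to reject H₀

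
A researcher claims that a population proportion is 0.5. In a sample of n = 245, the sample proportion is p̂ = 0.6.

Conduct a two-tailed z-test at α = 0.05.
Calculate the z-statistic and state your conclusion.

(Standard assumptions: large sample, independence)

H₀: p = 0.5, H₁: p ≠ 0.5
Standard error: SE = √(p₀(1-p₀)/n) = √(0.5×0.5/245) = 0.031944
z-statistic: z = (p̂ - p₀)/SE = (0.6 - 0.5)/0.031944 = 3.1305
Critical value: z_0.025 = ±1.960
p-value = 0.0017
Decision: reject H₀ at α = 0.05

Answer: z = 3.1305, reject H₀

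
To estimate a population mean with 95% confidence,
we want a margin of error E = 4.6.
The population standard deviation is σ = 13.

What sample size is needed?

Answer: n = 31

Derivation:
z_0.025 = 1.960
n = (z×σ/E)² = (1.960×13/4.6)²
n = 30.6820
Round up: n = 31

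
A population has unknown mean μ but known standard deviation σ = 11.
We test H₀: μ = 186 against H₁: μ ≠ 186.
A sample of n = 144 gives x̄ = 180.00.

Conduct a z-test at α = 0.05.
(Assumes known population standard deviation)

Standard error: SE = σ/√n = 11/√144 = 0.9167
z-statistic: z = (x̄ - μ₀)/SE = (180.00 - 186)/0.9167 = -6.5452
Critical value: ±1.960
p-value < 0.0001
Decision: reject H₀

Answer: z = -6.5452, reject H₀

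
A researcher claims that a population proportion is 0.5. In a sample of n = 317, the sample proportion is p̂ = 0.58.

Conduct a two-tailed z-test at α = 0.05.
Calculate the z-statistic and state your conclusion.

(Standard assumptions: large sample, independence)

Answer: z = 2.8487, reject H₀

Derivation:
H₀: p = 0.5, H₁: p ≠ 0.5
Standard error: SE = √(p₀(1-p₀)/n) = √(0.5×0.5/317) = 0.028083
z-statistic: z = (p̂ - p₀)/SE = (0.58 - 0.5)/0.028083 = 2.8487
Critical value: z_0.025 = ±1.960
p-value = 0.0044
Decision: reject H₀ at α = 0.05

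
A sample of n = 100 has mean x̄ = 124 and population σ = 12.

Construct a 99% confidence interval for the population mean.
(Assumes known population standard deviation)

Confidence level: 99%, α = 0.01
z_0.005 = 2.576
SE = σ/√n = 12/√100 = 1.2000
Margin of error = 2.576 × 1.2000 = 3.0912
CI: x̄ ± margin = 124 ± 3.0912
CI: (120.9088, 127.0912)

Answer: (120.9088, 127.0912)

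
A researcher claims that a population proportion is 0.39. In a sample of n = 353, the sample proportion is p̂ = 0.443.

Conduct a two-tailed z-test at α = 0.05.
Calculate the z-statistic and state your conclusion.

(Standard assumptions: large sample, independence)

Answer: z = 2.0416, reject H₀

Derivation:
H₀: p = 0.39, H₁: p ≠ 0.39
Standard error: SE = √(p₀(1-p₀)/n) = √(0.39×0.61/353) = 0.025960
z-statistic: z = (p̂ - p₀)/SE = (0.443 - 0.39)/0.025960 = 2.0416
Critical value: z_0.025 = ±1.960
p-value = 0.0412
Decision: reject H₀ at α = 0.05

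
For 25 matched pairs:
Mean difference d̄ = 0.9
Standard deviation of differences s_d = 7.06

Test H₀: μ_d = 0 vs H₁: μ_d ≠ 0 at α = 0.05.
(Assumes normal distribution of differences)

Answer: t = 0.6374, fail to reject H₀

Derivation:
df = n - 1 = 24
SE = s_d/√n = 7.06/√25 = 1.4120
t = d̄/SE = 0.9/1.4120 = 0.6374
Critical value: t_{0.025,24} = ±2.064
p-value ≈ 0.5299
Decision: fail to reject H₀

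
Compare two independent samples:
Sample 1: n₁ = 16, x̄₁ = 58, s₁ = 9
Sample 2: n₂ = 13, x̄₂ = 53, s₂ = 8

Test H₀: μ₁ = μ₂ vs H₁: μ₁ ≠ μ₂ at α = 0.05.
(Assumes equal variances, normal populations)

Answer: t = 1.5625, fail to reject H₀

Derivation:
Pooled variance: s²_p = [15×9² + 12×8²]/(27) = 73.4444
s_p = 8.5700
SE = s_p×√(1/n₁ + 1/n₂) = 8.5700×√(1/16 + 1/13) = 3.2000
t = (x̄₁ - x̄₂)/SE = (58 - 53)/3.2000 = 1.5625
df = 27, t-critical = ±2.052
Decision: fail to reject H₀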